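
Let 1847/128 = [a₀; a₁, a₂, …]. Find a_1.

1847 = 14·128 + 55   →  a_0 = 14
128 = 2·55 + 18   →  a_1 = 2

2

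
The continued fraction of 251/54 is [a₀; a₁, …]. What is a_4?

251 = 4·54 + 35   →  a_0 = 4
54 = 1·35 + 19   →  a_1 = 1
35 = 1·19 + 16   →  a_2 = 1
19 = 1·16 + 3   →  a_3 = 1
16 = 5·3 + 1   →  a_4 = 5

5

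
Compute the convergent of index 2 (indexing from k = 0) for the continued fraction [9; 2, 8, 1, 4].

161/17

Using pₖ = aₖpₖ₋₁ + pₖ₋₂, qₖ = aₖqₖ₋₁ + qₖ₋₂ (with p₋₁=1, p₋₂=0, q₋₁=0, q₋₂=1):
  k=0: a=9, p=9, q=1
  k=1: a=2, p=19, q=2
  k=2: a=8, p=161, q=17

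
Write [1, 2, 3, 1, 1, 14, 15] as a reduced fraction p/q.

5048/3511

Using pₖ = aₖpₖ₋₁ + pₖ₋₂ and qₖ = aₖqₖ₋₁ + qₖ₋₂:
  k=0: a=1, p=1, q=1
  k=1: a=2, p=3, q=2
  k=2: a=3, p=10, q=7
  k=3: a=1, p=13, q=9
  k=4: a=1, p=23, q=16
  k=5: a=14, p=335, q=233
  k=6: a=15, p=5048, q=3511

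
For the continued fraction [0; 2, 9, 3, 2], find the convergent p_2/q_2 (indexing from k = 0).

Using pₖ = aₖpₖ₋₁ + pₖ₋₂, qₖ = aₖqₖ₋₁ + qₖ₋₂ (with p₋₁=1, p₋₂=0, q₋₁=0, q₋₂=1):
  k=0: a=0, p=0, q=1
  k=1: a=2, p=1, q=2
  k=2: a=9, p=9, q=19

9/19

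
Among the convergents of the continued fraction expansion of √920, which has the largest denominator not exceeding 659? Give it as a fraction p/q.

16561/546

√920 = [30; 3, 60, …] (period length 2).
Convergents:
  p_0/q_0 = 30/1
  p_1/q_1 = 91/3
  p_2/q_2 = 5490/181
  p_3/q_3 = 16561/546
  p_4/q_4 = 999150/32941
q_3 = 546 ≤ 659 < 32941 = q_4, so the answer is 16561/546.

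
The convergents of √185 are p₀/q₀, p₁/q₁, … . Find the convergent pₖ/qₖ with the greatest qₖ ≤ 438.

√185 = [13; 1, 1, 1, 1, 26, …] (period length 5).
Convergents:
  p_0/q_0 = 13/1
  p_1/q_1 = 14/1
  p_2/q_2 = 27/2
  p_3/q_3 = 41/3
  p_4/q_4 = 68/5
  p_5/q_5 = 1809/133
  p_6/q_6 = 1877/138
  p_7/q_7 = 3686/271
  p_8/q_8 = 5563/409
  p_9/q_9 = 9249/680
q_8 = 409 ≤ 438 < 680 = q_9, so the answer is 5563/409.

5563/409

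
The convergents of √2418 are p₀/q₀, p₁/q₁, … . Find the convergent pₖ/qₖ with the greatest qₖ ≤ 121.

√2418 = [49; 5, 1, 3, 2, 3, 1, 5, 98, …] (period length 8).
Convergents:
  p_0/q_0 = 49/1
  p_1/q_1 = 246/5
  p_2/q_2 = 295/6
  p_3/q_3 = 1131/23
  p_4/q_4 = 2557/52
  p_5/q_5 = 8802/179
q_4 = 52 ≤ 121 < 179 = q_5, so the answer is 2557/52.

2557/52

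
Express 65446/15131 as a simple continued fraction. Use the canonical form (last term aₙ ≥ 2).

[4; 3, 13, 2, 16, 11]

65446 = 4*15131 + 4922
15131 = 3*4922 + 365
4922 = 13*365 + 177
365 = 2*177 + 11
177 = 16*11 + 1
11 = 11*1 + 0  (stop)
So 65446/15131 = [4; 3, 13, 2, 16, 11].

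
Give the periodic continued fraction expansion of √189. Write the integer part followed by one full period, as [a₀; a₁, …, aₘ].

a₀ = ⌊√189⌋ = 13.
With m₀=0, d₀=1 and mₖ₊₁ = dₖaₖ − mₖ, dₖ₊₁ = (n − mₖ₊₁²)/dₖ, aₖ₊₁ = ⌊(a₀+mₖ₊₁)/dₖ₊₁⌋:
  k=1: m=13, d=20, a=1
  k=2: m=7, d=7, a=2
  k=3: m=7, d=20, a=1
  k=4: m=13, d=1, a=26
d=1 and a=2a₀=26 at k=4, so the next step gives (m, d) = (13, 20) again — its k=1 value — and the period has length 4.

[13; 1, 2, 1, 26]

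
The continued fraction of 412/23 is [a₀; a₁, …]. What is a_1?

412 = 17·23 + 21   →  a_0 = 17
23 = 1·21 + 2   →  a_1 = 1

1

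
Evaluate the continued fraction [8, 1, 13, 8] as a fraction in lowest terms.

1009/113

Using pₖ = aₖpₖ₋₁ + pₖ₋₂ and qₖ = aₖqₖ₋₁ + qₖ₋₂:
  k=0: a=8, p=8, q=1
  k=1: a=1, p=9, q=1
  k=2: a=13, p=125, q=14
  k=3: a=8, p=1009, q=113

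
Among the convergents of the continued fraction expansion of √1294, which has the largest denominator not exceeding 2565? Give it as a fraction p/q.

91909/2555

√1294 = [35; 1, 34, 1, 70, …] (period length 4).
Convergents:
  p_0/q_0 = 35/1
  p_1/q_1 = 36/1
  p_2/q_2 = 1259/35
  p_3/q_3 = 1295/36
  p_4/q_4 = 91909/2555
  p_5/q_5 = 93204/2591
q_4 = 2555 ≤ 2565 < 2591 = q_5, so the answer is 91909/2555.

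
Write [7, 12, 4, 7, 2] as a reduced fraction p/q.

Fold from the inside: start with 2/1.
  7 + 1/2 = 15/2
  4 + 2/15 = 62/15
  12 + 15/62 = 759/62
  7 + 62/759 = 5375/759

5375/759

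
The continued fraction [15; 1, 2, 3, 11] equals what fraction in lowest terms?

Fold from the inside: start with 11/1.
  3 + 1/11 = 34/11
  2 + 11/34 = 79/34
  1 + 34/79 = 113/79
  15 + 79/113 = 1774/113

1774/113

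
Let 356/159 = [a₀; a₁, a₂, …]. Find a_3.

2

356 = 2·159 + 38   →  a_0 = 2
159 = 4·38 + 7   →  a_1 = 4
38 = 5·7 + 3   →  a_2 = 5
7 = 2·3 + 1   →  a_3 = 2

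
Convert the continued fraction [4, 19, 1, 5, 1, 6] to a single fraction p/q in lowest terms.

3860/953

Fold from the inside: start with 6/1.
  1 + 1/6 = 7/6
  5 + 6/7 = 41/7
  1 + 7/41 = 48/41
  19 + 41/48 = 953/48
  4 + 48/953 = 3860/953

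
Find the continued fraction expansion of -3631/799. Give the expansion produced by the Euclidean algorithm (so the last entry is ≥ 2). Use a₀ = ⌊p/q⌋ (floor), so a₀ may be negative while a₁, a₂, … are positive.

[-5; 2, 5, 7, 1, 8]

-3631 = -5*799 + 364
799 = 2*364 + 71
364 = 5*71 + 9
71 = 7*9 + 8
9 = 1*8 + 1
8 = 8*1 + 0  (stop)
So -3631/799 = [-5; 2, 5, 7, 1, 8].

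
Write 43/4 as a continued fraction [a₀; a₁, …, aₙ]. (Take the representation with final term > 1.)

43 = 10*4 + 3
4 = 1*3 + 1
3 = 3*1 + 0  (stop)
So 43/4 = [10; 1, 3].

[10; 1, 3]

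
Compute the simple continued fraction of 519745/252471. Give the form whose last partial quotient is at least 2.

[2; 17, 18, 19, 14, 3]

519745 = 2·252471 + 14803
252471 = 17·14803 + 820
14803 = 18·820 + 43
820 = 19·43 + 3
43 = 14·3 + 1
3 = 3·1 + 0  (stop)
So 519745/252471 = [2; 17, 18, 19, 14, 3].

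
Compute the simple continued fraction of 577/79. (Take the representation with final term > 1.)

[7; 3, 3, 2, 3]

577 = 7*79 + 24
79 = 3*24 + 7
24 = 3*7 + 3
7 = 2*3 + 1
3 = 3*1 + 0  (stop)
So 577/79 = [7; 3, 3, 2, 3].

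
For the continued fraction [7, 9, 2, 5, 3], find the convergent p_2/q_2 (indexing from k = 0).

135/19

Using pₖ = aₖpₖ₋₁ + pₖ₋₂, qₖ = aₖqₖ₋₁ + qₖ₋₂ (with p₋₁=1, p₋₂=0, q₋₁=0, q₋₂=1):
  k=0: a=7, p=7, q=1
  k=1: a=9, p=64, q=9
  k=2: a=2, p=135, q=19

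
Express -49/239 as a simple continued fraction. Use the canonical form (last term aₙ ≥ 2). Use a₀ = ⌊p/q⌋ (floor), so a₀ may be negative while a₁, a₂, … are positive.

[-1; 1, 3, 1, 7, 6]

-49 = -1*239 + 190
239 = 1*190 + 49
190 = 3*49 + 43
49 = 1*43 + 6
43 = 7*6 + 1
6 = 6*1 + 0  (stop)
So -49/239 = [-1; 1, 3, 1, 7, 6].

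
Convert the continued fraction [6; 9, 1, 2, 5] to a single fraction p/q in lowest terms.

946/155

Fold from the inside: start with 5/1.
  2 + 1/5 = 11/5
  1 + 5/11 = 16/11
  9 + 11/16 = 155/16
  6 + 16/155 = 946/155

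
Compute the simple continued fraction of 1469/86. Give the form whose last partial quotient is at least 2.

1469 = 17*86 + 7
86 = 12*7 + 2
7 = 3*2 + 1
2 = 2*1 + 0  (stop)
So 1469/86 = [17; 12, 3, 2].

[17; 12, 3, 2]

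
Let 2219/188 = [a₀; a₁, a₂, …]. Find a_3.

12

2219 = 11·188 + 151   →  a_0 = 11
188 = 1·151 + 37   →  a_1 = 1
151 = 4·37 + 3   →  a_2 = 4
37 = 12·3 + 1   →  a_3 = 12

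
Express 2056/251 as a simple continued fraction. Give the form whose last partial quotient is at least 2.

2056 = 8·251 + 48
251 = 5·48 + 11
48 = 4·11 + 4
11 = 2·4 + 3
4 = 1·3 + 1
3 = 3·1 + 0  (stop)
So 2056/251 = [8; 5, 4, 2, 1, 3].

[8; 5, 4, 2, 1, 3]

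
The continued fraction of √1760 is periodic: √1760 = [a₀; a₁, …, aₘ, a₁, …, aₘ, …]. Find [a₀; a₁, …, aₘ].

[41; 1, 19, 1, 82]

a₀ = ⌊√1760⌋ = 41.
With m₀=0, d₀=1 and mₖ₊₁ = dₖaₖ − mₖ, dₖ₊₁ = (n − mₖ₊₁²)/dₖ, aₖ₊₁ = ⌊(a₀+mₖ₊₁)/dₖ₊₁⌋:
  k=1: m=41, d=79, a=1
  k=2: m=38, d=4, a=19
  k=3: m=38, d=79, a=1
  k=4: m=41, d=1, a=82
d=1 and a=2a₀=82 at k=4, so the next step gives (m, d) = (41, 79) again — its k=1 value — and the period has length 4.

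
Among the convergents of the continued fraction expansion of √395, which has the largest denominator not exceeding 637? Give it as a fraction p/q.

√395 = [19; 1, 6, 1, 38, …] (period length 4).
Convergents:
  p_0/q_0 = 19/1
  p_1/q_1 = 20/1
  p_2/q_2 = 139/7
  p_3/q_3 = 159/8
  p_4/q_4 = 6181/311
  p_5/q_5 = 6340/319
  p_6/q_6 = 44221/2225
q_5 = 319 ≤ 637 < 2225 = q_6, so the answer is 6340/319.

6340/319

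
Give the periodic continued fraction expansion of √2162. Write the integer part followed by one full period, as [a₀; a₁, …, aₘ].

[46; 2, 92]

a₀ = ⌊√2162⌋ = 46.
With m₀=0, d₀=1 and mₖ₊₁ = dₖaₖ − mₖ, dₖ₊₁ = (n − mₖ₊₁²)/dₖ, aₖ₊₁ = ⌊(a₀+mₖ₊₁)/dₖ₊₁⌋:
  k=1: m=46, d=46, a=2
  k=2: m=46, d=1, a=92
d=1 and a=2a₀=92 at k=2, so the next step gives (m, d) = (46, 46) again — its k=1 value — and the period has length 2.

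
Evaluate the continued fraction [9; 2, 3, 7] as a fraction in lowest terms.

Fold from the inside: start with 7/1.
  3 + 1/7 = 22/7
  2 + 7/22 = 51/22
  9 + 22/51 = 481/51

481/51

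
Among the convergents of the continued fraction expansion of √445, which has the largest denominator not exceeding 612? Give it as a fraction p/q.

4662/221

√445 = [21; 10, 1, 1, 10, 42, …] (period length 5).
Convergents:
  p_0/q_0 = 21/1
  p_1/q_1 = 211/10
  p_2/q_2 = 232/11
  p_3/q_3 = 443/21
  p_4/q_4 = 4662/221
  p_5/q_5 = 196247/9303
q_4 = 221 ≤ 612 < 9303 = q_5, so the answer is 4662/221.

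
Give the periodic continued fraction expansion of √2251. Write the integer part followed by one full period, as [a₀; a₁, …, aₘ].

[47; 2, 4, 47, 4, 2, 94]

a₀ = ⌊√2251⌋ = 47.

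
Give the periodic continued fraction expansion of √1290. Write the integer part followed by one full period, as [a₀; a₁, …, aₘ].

[35; 1, 10, 1, 70]

a₀ = ⌊√1290⌋ = 35.
With m₀=0, d₀=1 and mₖ₊₁ = dₖaₖ − mₖ, dₖ₊₁ = (n − mₖ₊₁²)/dₖ, aₖ₊₁ = ⌊(a₀+mₖ₊₁)/dₖ₊₁⌋:
  k=1: m=35, d=65, a=1
  k=2: m=30, d=6, a=10
  k=3: m=30, d=65, a=1
  k=4: m=35, d=1, a=70
d=1 and a=2a₀=70 at k=4, so the next step gives (m, d) = (35, 65) again — its k=1 value — and the period has length 4.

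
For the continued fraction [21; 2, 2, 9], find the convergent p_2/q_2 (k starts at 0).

Using pₖ = aₖpₖ₋₁ + pₖ₋₂, qₖ = aₖqₖ₋₁ + qₖ₋₂ (with p₋₁=1, p₋₂=0, q₋₁=0, q₋₂=1):
  k=0: a=21, p=21, q=1
  k=1: a=2, p=43, q=2
  k=2: a=2, p=107, q=5

107/5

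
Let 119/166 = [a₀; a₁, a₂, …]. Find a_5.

119 = 0·166 + 119   →  a_0 = 0
166 = 1·119 + 47   →  a_1 = 1
119 = 2·47 + 25   →  a_2 = 2
47 = 1·25 + 22   →  a_3 = 1
25 = 1·22 + 3   →  a_4 = 1
22 = 7·3 + 1   →  a_5 = 7

7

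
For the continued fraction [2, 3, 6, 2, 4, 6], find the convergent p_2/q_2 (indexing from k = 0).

Using pₖ = aₖpₖ₋₁ + pₖ₋₂, qₖ = aₖqₖ₋₁ + qₖ₋₂ (with p₋₁=1, p₋₂=0, q₋₁=0, q₋₂=1):
  k=0: a=2, p=2, q=1
  k=1: a=3, p=7, q=3
  k=2: a=6, p=44, q=19

44/19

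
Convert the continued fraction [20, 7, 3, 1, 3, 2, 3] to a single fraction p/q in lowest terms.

17117/850

Using pₖ = aₖpₖ₋₁ + pₖ₋₂ and qₖ = aₖqₖ₋₁ + qₖ₋₂:
  k=0: a=20, p=20, q=1
  k=1: a=7, p=141, q=7
  k=2: a=3, p=443, q=22
  k=3: a=1, p=584, q=29
  k=4: a=3, p=2195, q=109
  k=5: a=2, p=4974, q=247
  k=6: a=3, p=17117, q=850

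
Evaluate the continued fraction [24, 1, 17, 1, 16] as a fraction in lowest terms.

Using pₖ = aₖpₖ₋₁ + pₖ₋₂ and qₖ = aₖqₖ₋₁ + qₖ₋₂:
  k=0: a=24, p=24, q=1
  k=1: a=1, p=25, q=1
  k=2: a=17, p=449, q=18
  k=3: a=1, p=474, q=19
  k=4: a=16, p=8033, q=322

8033/322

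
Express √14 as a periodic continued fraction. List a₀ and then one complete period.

a₀ = ⌊√14⌋ = 3.
With m₀=0, d₀=1 and mₖ₊₁ = dₖaₖ − mₖ, dₖ₊₁ = (n − mₖ₊₁²)/dₖ, aₖ₊₁ = ⌊(a₀+mₖ₊₁)/dₖ₊₁⌋:
  k=1: m=3, d=5, a=1
  k=2: m=2, d=2, a=2
  k=3: m=2, d=5, a=1
  k=4: m=3, d=1, a=6
d=1 and a=2a₀=6 at k=4, so the next step gives (m, d) = (3, 5) again — its k=1 value — and the period has length 4.

[3; 1, 2, 1, 6]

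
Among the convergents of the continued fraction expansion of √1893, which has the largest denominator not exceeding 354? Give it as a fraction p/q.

5047/116

√1893 = [43; 1, 1, 28, 1, 1, 86, …] (period length 6).
Convergents:
  p_0/q_0 = 43/1
  p_1/q_1 = 44/1
  p_2/q_2 = 87/2
  p_3/q_3 = 2480/57
  p_4/q_4 = 2567/59
  p_5/q_5 = 5047/116
  p_6/q_6 = 436609/10035
q_5 = 116 ≤ 354 < 10035 = q_6, so the answer is 5047/116.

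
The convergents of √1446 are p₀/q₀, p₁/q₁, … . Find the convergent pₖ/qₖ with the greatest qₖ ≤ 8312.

109858/2889

√1446 = [38; 38, 76, …] (period length 2).
Convergents:
  p_0/q_0 = 38/1
  p_1/q_1 = 1445/38
  p_2/q_2 = 109858/2889
  p_3/q_3 = 4176049/109820
q_2 = 2889 ≤ 8312 < 109820 = q_3, so the answer is 109858/2889.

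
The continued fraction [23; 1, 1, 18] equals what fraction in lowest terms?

Using pₖ = aₖpₖ₋₁ + pₖ₋₂ and qₖ = aₖqₖ₋₁ + qₖ₋₂:
  k=0: a=23, p=23, q=1
  k=1: a=1, p=24, q=1
  k=2: a=1, p=47, q=2
  k=3: a=18, p=870, q=37

870/37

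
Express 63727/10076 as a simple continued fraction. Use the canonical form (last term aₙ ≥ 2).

[6; 3, 12, 2, 3, 2, 16]

63727 = 6·10076 + 3271
10076 = 3·3271 + 263
3271 = 12·263 + 115
263 = 2·115 + 33
115 = 3·33 + 16
33 = 2·16 + 1
16 = 16·1 + 0  (stop)
So 63727/10076 = [6; 3, 12, 2, 3, 2, 16].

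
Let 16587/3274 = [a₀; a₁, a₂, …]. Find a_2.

11

16587 = 5·3274 + 217   →  a_0 = 5
3274 = 15·217 + 19   →  a_1 = 15
217 = 11·19 + 8   →  a_2 = 11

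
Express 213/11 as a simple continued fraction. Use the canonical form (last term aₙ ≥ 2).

[19; 2, 1, 3]

213 = 19×11 + 4
11 = 2×4 + 3
4 = 1×3 + 1
3 = 3×1 + 0  (stop)
So 213/11 = [19; 2, 1, 3].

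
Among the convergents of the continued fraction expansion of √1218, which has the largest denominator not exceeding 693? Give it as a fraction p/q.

√1218 = [34; 1, 8, 1, 68, …] (period length 4).
Convergents:
  p_0/q_0 = 34/1
  p_1/q_1 = 35/1
  p_2/q_2 = 314/9
  p_3/q_3 = 349/10
  p_4/q_4 = 24046/689
  p_5/q_5 = 24395/699
q_4 = 689 ≤ 693 < 699 = q_5, so the answer is 24046/689.

24046/689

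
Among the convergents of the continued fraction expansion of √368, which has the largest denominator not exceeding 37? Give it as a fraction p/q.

√368 = [19; 5, 2, 5, 38, …] (period length 4).
Convergents:
  p_0/q_0 = 19/1
  p_1/q_1 = 96/5
  p_2/q_2 = 211/11
  p_3/q_3 = 1151/60
q_2 = 11 ≤ 37 < 60 = q_3, so the answer is 211/11.

211/11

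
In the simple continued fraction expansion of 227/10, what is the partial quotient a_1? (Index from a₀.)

1

227 = 22·10 + 7   →  a_0 = 22
10 = 1·7 + 3   →  a_1 = 1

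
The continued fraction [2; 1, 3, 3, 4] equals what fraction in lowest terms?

Fold from the inside: start with 4/1.
  3 + 1/4 = 13/4
  3 + 4/13 = 43/13
  1 + 13/43 = 56/43
  2 + 43/56 = 155/56

155/56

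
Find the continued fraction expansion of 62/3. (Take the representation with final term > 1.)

[20; 1, 2]

62 = 20*3 + 2
3 = 1*2 + 1
2 = 2*1 + 0  (stop)
So 62/3 = [20; 1, 2].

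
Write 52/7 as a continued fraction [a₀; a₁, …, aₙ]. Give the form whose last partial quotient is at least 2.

[7; 2, 3]

52 = 7×7 + 3
7 = 2×3 + 1
3 = 3×1 + 0  (stop)
So 52/7 = [7; 2, 3].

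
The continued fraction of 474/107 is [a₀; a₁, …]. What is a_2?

474 = 4·107 + 46   →  a_0 = 4
107 = 2·46 + 15   →  a_1 = 2
46 = 3·15 + 1   →  a_2 = 3

3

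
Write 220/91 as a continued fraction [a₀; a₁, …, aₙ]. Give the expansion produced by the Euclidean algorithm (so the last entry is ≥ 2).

[2; 2, 2, 1, 1, 7]

220 = 2·91 + 38
91 = 2·38 + 15
38 = 2·15 + 8
15 = 1·8 + 7
8 = 1·7 + 1
7 = 7·1 + 0  (stop)
So 220/91 = [2; 2, 2, 1, 1, 7].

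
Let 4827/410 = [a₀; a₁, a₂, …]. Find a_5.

4827 = 11·410 + 317   →  a_0 = 11
410 = 1·317 + 93   →  a_1 = 1
317 = 3·93 + 38   →  a_2 = 3
93 = 2·38 + 17   →  a_3 = 2
38 = 2·17 + 4   →  a_4 = 2
17 = 4·4 + 1   →  a_5 = 4

4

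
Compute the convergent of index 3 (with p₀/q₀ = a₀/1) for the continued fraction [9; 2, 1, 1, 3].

47/5

Using pₖ = aₖpₖ₋₁ + pₖ₋₂, qₖ = aₖqₖ₋₁ + qₖ₋₂ (with p₋₁=1, p₋₂=0, q₋₁=0, q₋₂=1):
  k=0: a=9, p=9, q=1
  k=1: a=2, p=19, q=2
  k=2: a=1, p=28, q=3
  k=3: a=1, p=47, q=5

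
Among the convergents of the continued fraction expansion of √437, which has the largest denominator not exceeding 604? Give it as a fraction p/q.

√437 = [20; 1, 9, 2, 9, 1, 40, …] (period length 6).
Convergents:
  p_0/q_0 = 20/1
  p_1/q_1 = 21/1
  p_2/q_2 = 209/10
  p_3/q_3 = 439/21
  p_4/q_4 = 4160/199
  p_5/q_5 = 4599/220
  p_6/q_6 = 188120/8999
q_5 = 220 ≤ 604 < 8999 = q_6, so the answer is 4599/220.

4599/220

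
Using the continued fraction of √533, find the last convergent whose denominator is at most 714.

√533 = [23; 11, 1, 1, 11, 46, …] (period length 5).
Convergents:
  p_0/q_0 = 23/1
  p_1/q_1 = 254/11
  p_2/q_2 = 277/12
  p_3/q_3 = 531/23
  p_4/q_4 = 6118/265
  p_5/q_5 = 281959/12213
q_4 = 265 ≤ 714 < 12213 = q_5, so the answer is 6118/265.

6118/265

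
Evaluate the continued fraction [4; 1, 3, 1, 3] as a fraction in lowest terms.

91/19

Fold from the inside: start with 3/1.
  1 + 1/3 = 4/3
  3 + 3/4 = 15/4
  1 + 4/15 = 19/15
  4 + 15/19 = 91/19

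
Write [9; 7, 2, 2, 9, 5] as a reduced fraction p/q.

Fold from the inside: start with 5/1.
  9 + 1/5 = 46/5
  2 + 5/46 = 97/46
  2 + 46/97 = 240/97
  7 + 97/240 = 1777/240
  9 + 240/1777 = 16233/1777

16233/1777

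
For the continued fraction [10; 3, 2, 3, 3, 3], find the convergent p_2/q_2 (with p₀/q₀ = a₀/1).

Using pₖ = aₖpₖ₋₁ + pₖ₋₂, qₖ = aₖqₖ₋₁ + qₖ₋₂ (with p₋₁=1, p₋₂=0, q₋₁=0, q₋₂=1):
  k=0: a=10, p=10, q=1
  k=1: a=3, p=31, q=3
  k=2: a=2, p=72, q=7

72/7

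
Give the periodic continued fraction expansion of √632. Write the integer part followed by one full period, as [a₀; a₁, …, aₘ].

[25; 7, 6, 7, 50]

a₀ = ⌊√632⌋ = 25.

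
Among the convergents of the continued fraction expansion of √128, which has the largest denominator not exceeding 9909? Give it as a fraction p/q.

39202/3465

√128 = [11; 3, 5, 3, 22, …] (period length 4).
Convergents:
  p_0/q_0 = 11/1
  p_1/q_1 = 34/3
  p_2/q_2 = 181/16
  p_3/q_3 = 577/51
  p_4/q_4 = 12875/1138
  p_5/q_5 = 39202/3465
  p_6/q_6 = 208885/18463
q_5 = 3465 ≤ 9909 < 18463 = q_6, so the answer is 39202/3465.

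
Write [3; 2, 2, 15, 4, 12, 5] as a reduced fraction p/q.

66275/19478

Fold from the inside: start with 5/1.
  12 + 1/5 = 61/5
  4 + 5/61 = 249/61
  15 + 61/249 = 3796/249
  2 + 249/3796 = 7841/3796
  2 + 3796/7841 = 19478/7841
  3 + 7841/19478 = 66275/19478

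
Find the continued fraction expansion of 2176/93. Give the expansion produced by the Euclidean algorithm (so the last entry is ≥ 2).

[23; 2, 1, 1, 18]

2176 = 23·93 + 37
93 = 2·37 + 19
37 = 1·19 + 18
19 = 1·18 + 1
18 = 18·1 + 0  (stop)
So 2176/93 = [23; 2, 1, 1, 18].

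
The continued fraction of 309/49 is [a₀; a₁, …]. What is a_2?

3

309 = 6·49 + 15   →  a_0 = 6
49 = 3·15 + 4   →  a_1 = 3
15 = 3·4 + 3   →  a_2 = 3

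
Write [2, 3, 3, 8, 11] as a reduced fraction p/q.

Using pₖ = aₖpₖ₋₁ + pₖ₋₂ and qₖ = aₖqₖ₋₁ + qₖ₋₂:
  k=0: a=2, p=2, q=1
  k=1: a=3, p=7, q=3
  k=2: a=3, p=23, q=10
  k=3: a=8, p=191, q=83
  k=4: a=11, p=2124, q=923

2124/923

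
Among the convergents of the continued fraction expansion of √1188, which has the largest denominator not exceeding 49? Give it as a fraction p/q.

√1188 = [34; 2, 7, 6, 7, 2, 68, …] (period length 6).
Convergents:
  p_0/q_0 = 34/1
  p_1/q_1 = 69/2
  p_2/q_2 = 517/15
  p_3/q_3 = 3171/92
q_2 = 15 ≤ 49 < 92 = q_3, so the answer is 517/15.

517/15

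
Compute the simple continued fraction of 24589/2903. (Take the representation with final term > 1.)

24589 = 8*2903 + 1365
2903 = 2*1365 + 173
1365 = 7*173 + 154
173 = 1*154 + 19
154 = 8*19 + 2
19 = 9*2 + 1
2 = 2*1 + 0  (stop)
So 24589/2903 = [8; 2, 7, 1, 8, 9, 2].

[8; 2, 7, 1, 8, 9, 2]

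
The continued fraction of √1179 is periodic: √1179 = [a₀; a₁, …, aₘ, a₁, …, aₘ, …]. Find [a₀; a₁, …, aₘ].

a₀ = ⌊√1179⌋ = 34.
With m₀=0, d₀=1 and mₖ₊₁ = dₖaₖ − mₖ, dₖ₊₁ = (n − mₖ₊₁²)/dₖ, aₖ₊₁ = ⌊(a₀+mₖ₊₁)/dₖ₊₁⌋:
  k=1: m=34, d=23, a=2
  k=2: m=12, d=45, a=1
  k=3: m=33, d=2, a=33
  k=4: m=33, d=45, a=1
  k=5: m=12, d=23, a=2
  k=6: m=34, d=1, a=68
d=1 and a=2a₀=68 at k=6, so the next step gives (m, d) = (34, 23) again — its k=1 value — and the period has length 6.

[34; 2, 1, 33, 1, 2, 68]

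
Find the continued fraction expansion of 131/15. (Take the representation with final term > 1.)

131 = 8·15 + 11
15 = 1·11 + 4
11 = 2·4 + 3
4 = 1·3 + 1
3 = 3·1 + 0  (stop)
So 131/15 = [8; 1, 2, 1, 3].

[8; 1, 2, 1, 3]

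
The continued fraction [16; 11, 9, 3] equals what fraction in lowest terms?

5004/311

Fold from the inside: start with 3/1.
  9 + 1/3 = 28/3
  11 + 3/28 = 311/28
  16 + 28/311 = 5004/311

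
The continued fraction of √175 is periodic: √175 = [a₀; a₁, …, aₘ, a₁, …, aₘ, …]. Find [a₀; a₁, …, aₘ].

a₀ = ⌊√175⌋ = 13.
With m₀=0, d₀=1 and mₖ₊₁ = dₖaₖ − mₖ, dₖ₊₁ = (n − mₖ₊₁²)/dₖ, aₖ₊₁ = ⌊(a₀+mₖ₊₁)/dₖ₊₁⌋:
  k=1: m=13, d=6, a=4
  k=2: m=11, d=9, a=2
  k=3: m=7, d=14, a=1
  k=4: m=7, d=9, a=2
  k=5: m=11, d=6, a=4
  k=6: m=13, d=1, a=26
d=1 and a=2a₀=26 at k=6, so the next step gives (m, d) = (13, 6) again — its k=1 value — and the period has length 6.

[13; 4, 2, 1, 2, 4, 26]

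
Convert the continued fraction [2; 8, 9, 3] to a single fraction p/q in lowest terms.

482/227

Fold from the inside: start with 3/1.
  9 + 1/3 = 28/3
  8 + 3/28 = 227/28
  2 + 28/227 = 482/227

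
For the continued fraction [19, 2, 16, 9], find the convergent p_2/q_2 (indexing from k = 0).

Using pₖ = aₖpₖ₋₁ + pₖ₋₂, qₖ = aₖqₖ₋₁ + qₖ₋₂ (with p₋₁=1, p₋₂=0, q₋₁=0, q₋₂=1):
  k=0: a=19, p=19, q=1
  k=1: a=2, p=39, q=2
  k=2: a=16, p=643, q=33

643/33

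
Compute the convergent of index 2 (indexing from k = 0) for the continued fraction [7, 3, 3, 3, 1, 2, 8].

Using pₖ = aₖpₖ₋₁ + pₖ₋₂, qₖ = aₖqₖ₋₁ + qₖ₋₂ (with p₋₁=1, p₋₂=0, q₋₁=0, q₋₂=1):
  k=0: a=7, p=7, q=1
  k=1: a=3, p=22, q=3
  k=2: a=3, p=73, q=10

73/10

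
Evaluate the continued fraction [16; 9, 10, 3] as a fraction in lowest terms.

4543/282

Using pₖ = aₖpₖ₋₁ + pₖ₋₂ and qₖ = aₖqₖ₋₁ + qₖ₋₂:
  k=0: a=16, p=16, q=1
  k=1: a=9, p=145, q=9
  k=2: a=10, p=1466, q=91
  k=3: a=3, p=4543, q=282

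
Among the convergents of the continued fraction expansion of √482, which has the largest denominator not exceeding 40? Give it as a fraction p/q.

√482 = [21; 1, 20, 1, 42, …] (period length 4).
Convergents:
  p_0/q_0 = 21/1
  p_1/q_1 = 22/1
  p_2/q_2 = 461/21
  p_3/q_3 = 483/22
  p_4/q_4 = 20747/945
q_3 = 22 ≤ 40 < 945 = q_4, so the answer is 483/22.

483/22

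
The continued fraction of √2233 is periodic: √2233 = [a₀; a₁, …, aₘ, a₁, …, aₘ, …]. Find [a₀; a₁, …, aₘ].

[47; 3, 1, 12, 1, 3, 94]

a₀ = ⌊√2233⌋ = 47.
With m₀=0, d₀=1 and mₖ₊₁ = dₖaₖ − mₖ, dₖ₊₁ = (n − mₖ₊₁²)/dₖ, aₖ₊₁ = ⌊(a₀+mₖ₊₁)/dₖ₊₁⌋:
  k=1: m=47, d=24, a=3
  k=2: m=25, d=67, a=1
  k=3: m=42, d=7, a=12
  k=4: m=42, d=67, a=1
  k=5: m=25, d=24, a=3
  k=6: m=47, d=1, a=94
d=1 and a=2a₀=94 at k=6, so the next step gives (m, d) = (47, 24) again — its k=1 value — and the period has length 6.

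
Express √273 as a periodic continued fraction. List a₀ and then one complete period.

[16; 1, 1, 10, 1, 1, 32]

a₀ = ⌊√273⌋ = 16.
With m₀=0, d₀=1 and mₖ₊₁ = dₖaₖ − mₖ, dₖ₊₁ = (n − mₖ₊₁²)/dₖ, aₖ₊₁ = ⌊(a₀+mₖ₊₁)/dₖ₊₁⌋:
  k=1: m=16, d=17, a=1
  k=2: m=1, d=16, a=1
  k=3: m=15, d=3, a=10
  k=4: m=15, d=16, a=1
  k=5: m=1, d=17, a=1
  k=6: m=16, d=1, a=32
d=1 and a=2a₀=32 at k=6, so the next step gives (m, d) = (16, 17) again — its k=1 value — and the period has length 6.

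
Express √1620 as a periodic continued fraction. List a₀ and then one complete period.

a₀ = ⌊√1620⌋ = 40.
With m₀=0, d₀=1 and mₖ₊₁ = dₖaₖ − mₖ, dₖ₊₁ = (n − mₖ₊₁²)/dₖ, aₖ₊₁ = ⌊(a₀+mₖ₊₁)/dₖ₊₁⌋:
  k=1: m=40, d=20, a=4
  k=2: m=40, d=1, a=80
d=1 and a=2a₀=80 at k=2, so the next step gives (m, d) = (40, 20) again — its k=1 value — and the period has length 2.

[40; 4, 80]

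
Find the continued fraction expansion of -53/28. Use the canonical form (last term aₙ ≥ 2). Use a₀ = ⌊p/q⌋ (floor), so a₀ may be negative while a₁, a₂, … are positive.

[-2; 9, 3]

-53 = -2*28 + 3
28 = 9*3 + 1
3 = 3*1 + 0  (stop)
So -53/28 = [-2; 9, 3].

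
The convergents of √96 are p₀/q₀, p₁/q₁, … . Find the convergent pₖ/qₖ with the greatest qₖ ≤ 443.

√96 = [9; 1, 3, 1, 18, …] (period length 4).
Convergents:
  p_0/q_0 = 9/1
  p_1/q_1 = 10/1
  p_2/q_2 = 39/4
  p_3/q_3 = 49/5
  p_4/q_4 = 921/94
  p_5/q_5 = 970/99
  p_6/q_6 = 3831/391
  p_7/q_7 = 4801/490
q_6 = 391 ≤ 443 < 490 = q_7, so the answer is 3831/391.

3831/391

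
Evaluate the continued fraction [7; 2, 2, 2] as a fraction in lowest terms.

89/12

Using pₖ = aₖpₖ₋₁ + pₖ₋₂ and qₖ = aₖqₖ₋₁ + qₖ₋₂:
  k=0: a=7, p=7, q=1
  k=1: a=2, p=15, q=2
  k=2: a=2, p=37, q=5
  k=3: a=2, p=89, q=12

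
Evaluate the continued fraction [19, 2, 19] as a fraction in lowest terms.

760/39

Using pₖ = aₖpₖ₋₁ + pₖ₋₂ and qₖ = aₖqₖ₋₁ + qₖ₋₂:
  k=0: a=19, p=19, q=1
  k=1: a=2, p=39, q=2
  k=2: a=19, p=760, q=39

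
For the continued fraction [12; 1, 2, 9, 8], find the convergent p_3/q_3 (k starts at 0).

Using pₖ = aₖpₖ₋₁ + pₖ₋₂, qₖ = aₖqₖ₋₁ + qₖ₋₂ (with p₋₁=1, p₋₂=0, q₋₁=0, q₋₂=1):
  k=0: a=12, p=12, q=1
  k=1: a=1, p=13, q=1
  k=2: a=2, p=38, q=3
  k=3: a=9, p=355, q=28

355/28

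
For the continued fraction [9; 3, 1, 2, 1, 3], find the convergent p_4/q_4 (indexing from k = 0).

Using pₖ = aₖpₖ₋₁ + pₖ₋₂, qₖ = aₖqₖ₋₁ + qₖ₋₂ (with p₋₁=1, p₋₂=0, q₋₁=0, q₋₂=1):
  k=0: a=9, p=9, q=1
  k=1: a=3, p=28, q=3
  k=2: a=1, p=37, q=4
  k=3: a=2, p=102, q=11
  k=4: a=1, p=139, q=15

139/15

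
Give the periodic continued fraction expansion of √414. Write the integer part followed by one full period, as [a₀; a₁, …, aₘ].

a₀ = ⌊√414⌋ = 20.
With m₀=0, d₀=1 and mₖ₊₁ = dₖaₖ − mₖ, dₖ₊₁ = (n − mₖ₊₁²)/dₖ, aₖ₊₁ = ⌊(a₀+mₖ₊₁)/dₖ₊₁⌋:
  k=1: m=20, d=14, a=2
  k=2: m=8, d=25, a=1
  k=3: m=17, d=5, a=7
  k=4: m=18, d=18, a=2
  k=5: m=18, d=5, a=7
  k=6: m=17, d=25, a=1
  k=7: m=8, d=14, a=2
  k=8: m=20, d=1, a=40
d=1 and a=2a₀=40 at k=8, so the next step gives (m, d) = (20, 14) again — its k=1 value — and the period has length 8.

[20; 2, 1, 7, 2, 7, 1, 2, 40]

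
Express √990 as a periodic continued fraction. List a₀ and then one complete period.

[31; 2, 6, 2, 62]

a₀ = ⌊√990⌋ = 31.
With m₀=0, d₀=1 and mₖ₊₁ = dₖaₖ − mₖ, dₖ₊₁ = (n − mₖ₊₁²)/dₖ, aₖ₊₁ = ⌊(a₀+mₖ₊₁)/dₖ₊₁⌋:
  k=1: m=31, d=29, a=2
  k=2: m=27, d=9, a=6
  k=3: m=27, d=29, a=2
  k=4: m=31, d=1, a=62
d=1 and a=2a₀=62 at k=4, so the next step gives (m, d) = (31, 29) again — its k=1 value — and the period has length 4.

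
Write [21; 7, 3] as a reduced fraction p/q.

Using pₖ = aₖpₖ₋₁ + pₖ₋₂ and qₖ = aₖqₖ₋₁ + qₖ₋₂:
  k=0: a=21, p=21, q=1
  k=1: a=7, p=148, q=7
  k=2: a=3, p=465, q=22

465/22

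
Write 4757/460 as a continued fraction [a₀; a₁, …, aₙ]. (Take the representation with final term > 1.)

[10; 2, 1, 13, 3, 1, 2]

4757 = 10·460 + 157
460 = 2·157 + 146
157 = 1·146 + 11
146 = 13·11 + 3
11 = 3·3 + 2
3 = 1·2 + 1
2 = 2·1 + 0  (stop)
So 4757/460 = [10; 2, 1, 13, 3, 1, 2].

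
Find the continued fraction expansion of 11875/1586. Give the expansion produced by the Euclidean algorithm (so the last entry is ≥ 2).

[7; 2, 19, 3, 13]

11875 = 7*1586 + 773
1586 = 2*773 + 40
773 = 19*40 + 13
40 = 3*13 + 1
13 = 13*1 + 0  (stop)
So 11875/1586 = [7; 2, 19, 3, 13].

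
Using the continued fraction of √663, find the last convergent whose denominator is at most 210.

√663 = [25; 1, 2, 1, 50, …] (period length 4).
Convergents:
  p_0/q_0 = 25/1
  p_1/q_1 = 26/1
  p_2/q_2 = 77/3
  p_3/q_3 = 103/4
  p_4/q_4 = 5227/203
  p_5/q_5 = 5330/207
  p_6/q_6 = 15887/617
q_5 = 207 ≤ 210 < 617 = q_6, so the answer is 5330/207.

5330/207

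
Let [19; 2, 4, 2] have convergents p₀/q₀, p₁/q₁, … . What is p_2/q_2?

Using pₖ = aₖpₖ₋₁ + pₖ₋₂, qₖ = aₖqₖ₋₁ + qₖ₋₂ (with p₋₁=1, p₋₂=0, q₋₁=0, q₋₂=1):
  k=0: a=19, p=19, q=1
  k=1: a=2, p=39, q=2
  k=2: a=4, p=175, q=9

175/9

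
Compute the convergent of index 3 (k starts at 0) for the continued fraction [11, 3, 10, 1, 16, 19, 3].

385/34

Using pₖ = aₖpₖ₋₁ + pₖ₋₂, qₖ = aₖqₖ₋₁ + qₖ₋₂ (with p₋₁=1, p₋₂=0, q₋₁=0, q₋₂=1):
  k=0: a=11, p=11, q=1
  k=1: a=3, p=34, q=3
  k=2: a=10, p=351, q=31
  k=3: a=1, p=385, q=34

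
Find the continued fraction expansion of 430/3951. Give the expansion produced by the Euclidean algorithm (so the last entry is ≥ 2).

[0; 9, 5, 3, 4, 6]

430 = 0×3951 + 430
3951 = 9×430 + 81
430 = 5×81 + 25
81 = 3×25 + 6
25 = 4×6 + 1
6 = 6×1 + 0  (stop)
So 430/3951 = [0; 9, 5, 3, 4, 6].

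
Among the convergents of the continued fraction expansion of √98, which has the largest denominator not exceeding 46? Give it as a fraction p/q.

√98 = [9; 1, 8, 1, 18, …] (period length 4).
Convergents:
  p_0/q_0 = 9/1
  p_1/q_1 = 10/1
  p_2/q_2 = 89/9
  p_3/q_3 = 99/10
  p_4/q_4 = 1871/189
q_3 = 10 ≤ 46 < 189 = q_4, so the answer is 99/10.

99/10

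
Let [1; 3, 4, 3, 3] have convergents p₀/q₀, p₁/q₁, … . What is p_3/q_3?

55/42

Using pₖ = aₖpₖ₋₁ + pₖ₋₂, qₖ = aₖqₖ₋₁ + qₖ₋₂ (with p₋₁=1, p₋₂=0, q₋₁=0, q₋₂=1):
  k=0: a=1, p=1, q=1
  k=1: a=3, p=4, q=3
  k=2: a=4, p=17, q=13
  k=3: a=3, p=55, q=42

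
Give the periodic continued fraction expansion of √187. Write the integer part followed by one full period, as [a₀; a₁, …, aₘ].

a₀ = ⌊√187⌋ = 13.
With m₀=0, d₀=1 and mₖ₊₁ = dₖaₖ − mₖ, dₖ₊₁ = (n − mₖ₊₁²)/dₖ, aₖ₊₁ = ⌊(a₀+mₖ₊₁)/dₖ₊₁⌋:
  k=1: m=13, d=18, a=1
  k=2: m=5, d=9, a=2
  k=3: m=13, d=2, a=13
  k=4: m=13, d=9, a=2
  k=5: m=5, d=18, a=1
  k=6: m=13, d=1, a=26
d=1 and a=2a₀=26 at k=6, so the next step gives (m, d) = (13, 18) again — its k=1 value — and the period has length 6.

[13; 1, 2, 13, 2, 1, 26]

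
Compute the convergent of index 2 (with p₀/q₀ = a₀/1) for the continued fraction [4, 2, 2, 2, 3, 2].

Using pₖ = aₖpₖ₋₁ + pₖ₋₂, qₖ = aₖqₖ₋₁ + qₖ₋₂ (with p₋₁=1, p₋₂=0, q₋₁=0, q₋₂=1):
  k=0: a=4, p=4, q=1
  k=1: a=2, p=9, q=2
  k=2: a=2, p=22, q=5

22/5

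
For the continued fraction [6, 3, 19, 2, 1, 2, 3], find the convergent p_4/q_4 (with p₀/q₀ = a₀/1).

Using pₖ = aₖpₖ₋₁ + pₖ₋₂, qₖ = aₖqₖ₋₁ + qₖ₋₂ (with p₋₁=1, p₋₂=0, q₋₁=0, q₋₂=1):
  k=0: a=6, p=6, q=1
  k=1: a=3, p=19, q=3
  k=2: a=19, p=367, q=58
  k=3: a=2, p=753, q=119
  k=4: a=1, p=1120, q=177

1120/177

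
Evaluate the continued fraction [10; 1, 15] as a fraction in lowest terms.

175/16

Fold from the inside: start with 15/1.
  1 + 1/15 = 16/15
  10 + 15/16 = 175/16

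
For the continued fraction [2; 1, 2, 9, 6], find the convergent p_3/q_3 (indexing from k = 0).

Using pₖ = aₖpₖ₋₁ + pₖ₋₂, qₖ = aₖqₖ₋₁ + qₖ₋₂ (with p₋₁=1, p₋₂=0, q₋₁=0, q₋₂=1):
  k=0: a=2, p=2, q=1
  k=1: a=1, p=3, q=1
  k=2: a=2, p=8, q=3
  k=3: a=9, p=75, q=28

75/28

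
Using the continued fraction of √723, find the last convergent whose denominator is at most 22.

242/9

√723 = [26; 1, 7, 1, 52, …] (period length 4).
Convergents:
  p_0/q_0 = 26/1
  p_1/q_1 = 27/1
  p_2/q_2 = 215/8
  p_3/q_3 = 242/9
  p_4/q_4 = 12799/476
q_3 = 9 ≤ 22 < 476 = q_4, so the answer is 242/9.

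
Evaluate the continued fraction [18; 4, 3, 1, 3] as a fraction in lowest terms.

Fold from the inside: start with 3/1.
  1 + 1/3 = 4/3
  3 + 3/4 = 15/4
  4 + 4/15 = 64/15
  18 + 15/64 = 1167/64

1167/64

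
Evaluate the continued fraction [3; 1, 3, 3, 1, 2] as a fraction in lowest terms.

Fold from the inside: start with 2/1.
  1 + 1/2 = 3/2
  3 + 2/3 = 11/3
  3 + 3/11 = 36/11
  1 + 11/36 = 47/36
  3 + 36/47 = 177/47

177/47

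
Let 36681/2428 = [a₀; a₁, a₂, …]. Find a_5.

36681 = 15·2428 + 261   →  a_0 = 15
2428 = 9·261 + 79   →  a_1 = 9
261 = 3·79 + 24   →  a_2 = 3
79 = 3·24 + 7   →  a_3 = 3
24 = 3·7 + 3   →  a_4 = 3
7 = 2·3 + 1   →  a_5 = 2

2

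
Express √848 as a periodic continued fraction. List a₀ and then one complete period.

[29; 8, 3, 3, 3, 8, 58]

a₀ = ⌊√848⌋ = 29.
With m₀=0, d₀=1 and mₖ₊₁ = dₖaₖ − mₖ, dₖ₊₁ = (n − mₖ₊₁²)/dₖ, aₖ₊₁ = ⌊(a₀+mₖ₊₁)/dₖ₊₁⌋:
  k=1: m=29, d=7, a=8
  k=2: m=27, d=17, a=3
  k=3: m=24, d=16, a=3
  k=4: m=24, d=17, a=3
  k=5: m=27, d=7, a=8
  k=6: m=29, d=1, a=58
d=1 and a=2a₀=58 at k=6, so the next step gives (m, d) = (29, 7) again — its k=1 value — and the period has length 6.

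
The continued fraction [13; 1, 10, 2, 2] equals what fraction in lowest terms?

Fold from the inside: start with 2/1.
  2 + 1/2 = 5/2
  10 + 2/5 = 52/5
  1 + 5/52 = 57/52
  13 + 52/57 = 793/57

793/57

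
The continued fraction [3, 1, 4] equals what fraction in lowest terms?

Fold from the inside: start with 4/1.
  1 + 1/4 = 5/4
  3 + 4/5 = 19/5

19/5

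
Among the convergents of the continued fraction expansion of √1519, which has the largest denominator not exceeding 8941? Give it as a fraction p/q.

118521/3041

√1519 = [38; 1, 37, 1, 76, …] (period length 4).
Convergents:
  p_0/q_0 = 38/1
  p_1/q_1 = 39/1
  p_2/q_2 = 1481/38
  p_3/q_3 = 1520/39
  p_4/q_4 = 117001/3002
  p_5/q_5 = 118521/3041
  p_6/q_6 = 4502278/115519
q_5 = 3041 ≤ 8941 < 115519 = q_6, so the answer is 118521/3041.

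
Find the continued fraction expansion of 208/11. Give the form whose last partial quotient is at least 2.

[18; 1, 10]

208 = 18×11 + 10
11 = 1×10 + 1
10 = 10×1 + 0  (stop)
So 208/11 = [18; 1, 10].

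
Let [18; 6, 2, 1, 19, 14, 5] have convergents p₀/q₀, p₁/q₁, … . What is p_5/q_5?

Using pₖ = aₖpₖ₋₁ + pₖ₋₂, qₖ = aₖqₖ₋₁ + qₖ₋₂ (with p₋₁=1, p₋₂=0, q₋₁=0, q₋₂=1):
  k=0: a=18, p=18, q=1
  k=1: a=6, p=109, q=6
  k=2: a=2, p=236, q=13
  k=3: a=1, p=345, q=19
  k=4: a=19, p=6791, q=374
  k=5: a=14, p=95419, q=5255

95419/5255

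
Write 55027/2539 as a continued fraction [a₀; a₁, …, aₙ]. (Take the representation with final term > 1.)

55027 = 21·2539 + 1708
2539 = 1·1708 + 831
1708 = 2·831 + 46
831 = 18·46 + 3
46 = 15·3 + 1
3 = 3·1 + 0  (stop)
So 55027/2539 = [21; 1, 2, 18, 15, 3].

[21; 1, 2, 18, 15, 3]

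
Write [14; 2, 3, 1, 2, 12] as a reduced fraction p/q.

Using pₖ = aₖpₖ₋₁ + pₖ₋₂ and qₖ = aₖqₖ₋₁ + qₖ₋₂:
  k=0: a=14, p=14, q=1
  k=1: a=2, p=29, q=2
  k=2: a=3, p=101, q=7
  k=3: a=1, p=130, q=9
  k=4: a=2, p=361, q=25
  k=5: a=12, p=4462, q=309

4462/309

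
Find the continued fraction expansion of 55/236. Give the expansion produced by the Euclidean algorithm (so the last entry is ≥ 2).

[0; 4, 3, 2, 3, 2]

55 = 0·236 + 55
236 = 4·55 + 16
55 = 3·16 + 7
16 = 2·7 + 2
7 = 3·2 + 1
2 = 2·1 + 0  (stop)
So 55/236 = [0; 4, 3, 2, 3, 2].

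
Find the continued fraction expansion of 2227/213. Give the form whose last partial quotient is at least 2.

[10; 2, 5, 9, 2]

2227 = 10*213 + 97
213 = 2*97 + 19
97 = 5*19 + 2
19 = 9*2 + 1
2 = 2*1 + 0  (stop)
So 2227/213 = [10; 2, 5, 9, 2].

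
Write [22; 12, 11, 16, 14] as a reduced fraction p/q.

664535/30093

Using pₖ = aₖpₖ₋₁ + pₖ₋₂ and qₖ = aₖqₖ₋₁ + qₖ₋₂:
  k=0: a=22, p=22, q=1
  k=1: a=12, p=265, q=12
  k=2: a=11, p=2937, q=133
  k=3: a=16, p=47257, q=2140
  k=4: a=14, p=664535, q=30093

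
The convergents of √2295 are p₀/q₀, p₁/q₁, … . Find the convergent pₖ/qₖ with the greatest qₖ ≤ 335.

14803/309

√2295 = [47; 1, 9, 1, 1, 1, 9, 1, 94, …] (period length 8).
Convergents:
  p_0/q_0 = 47/1
  p_1/q_1 = 48/1
  p_2/q_2 = 479/10
  p_3/q_3 = 527/11
  p_4/q_4 = 1006/21
  p_5/q_5 = 1533/32
  p_6/q_6 = 14803/309
  p_7/q_7 = 16336/341
q_6 = 309 ≤ 335 < 341 = q_7, so the answer is 14803/309.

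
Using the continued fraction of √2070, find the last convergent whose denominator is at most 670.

√2070 = [45; 2, 90, …] (period length 2).
Convergents:
  p_0/q_0 = 45/1
  p_1/q_1 = 91/2
  p_2/q_2 = 8235/181
  p_3/q_3 = 16561/364
  p_4/q_4 = 1498725/32941
q_3 = 364 ≤ 670 < 32941 = q_4, so the answer is 16561/364.

16561/364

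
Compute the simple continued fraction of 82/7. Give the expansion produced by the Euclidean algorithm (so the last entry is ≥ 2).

82 = 11×7 + 5
7 = 1×5 + 2
5 = 2×2 + 1
2 = 2×1 + 0  (stop)
So 82/7 = [11; 1, 2, 2].

[11; 1, 2, 2]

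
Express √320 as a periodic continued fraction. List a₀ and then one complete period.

a₀ = ⌊√320⌋ = 17.
With m₀=0, d₀=1 and mₖ₊₁ = dₖaₖ − mₖ, dₖ₊₁ = (n − mₖ₊₁²)/dₖ, aₖ₊₁ = ⌊(a₀+mₖ₊₁)/dₖ₊₁⌋:
  k=1: m=17, d=31, a=1
  k=2: m=14, d=4, a=7
  k=3: m=14, d=31, a=1
  k=4: m=17, d=1, a=34
d=1 and a=2a₀=34 at k=4, so the next step gives (m, d) = (17, 31) again — its k=1 value — and the period has length 4.

[17; 1, 7, 1, 34]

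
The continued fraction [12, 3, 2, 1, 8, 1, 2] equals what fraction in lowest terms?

Using pₖ = aₖpₖ₋₁ + pₖ₋₂ and qₖ = aₖqₖ₋₁ + qₖ₋₂:
  k=0: a=12, p=12, q=1
  k=1: a=3, p=37, q=3
  k=2: a=2, p=86, q=7
  k=3: a=1, p=123, q=10
  k=4: a=8, p=1070, q=87
  k=5: a=1, p=1193, q=97
  k=6: a=2, p=3456, q=281

3456/281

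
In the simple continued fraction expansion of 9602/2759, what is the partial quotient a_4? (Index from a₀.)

2

9602 = 3·2759 + 1325   →  a_0 = 3
2759 = 2·1325 + 109   →  a_1 = 2
1325 = 12·109 + 17   →  a_2 = 12
109 = 6·17 + 7   →  a_3 = 6
17 = 2·7 + 3   →  a_4 = 2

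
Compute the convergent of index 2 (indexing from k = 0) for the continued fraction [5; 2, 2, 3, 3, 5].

27/5

Using pₖ = aₖpₖ₋₁ + pₖ₋₂, qₖ = aₖqₖ₋₁ + qₖ₋₂ (with p₋₁=1, p₋₂=0, q₋₁=0, q₋₂=1):
  k=0: a=5, p=5, q=1
  k=1: a=2, p=11, q=2
  k=2: a=2, p=27, q=5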